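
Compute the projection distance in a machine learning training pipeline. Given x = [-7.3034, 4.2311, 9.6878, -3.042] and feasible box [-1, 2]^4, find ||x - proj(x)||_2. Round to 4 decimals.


Project each component onto [-1, 2].
clip(-7.3034) = -1.0, clip(4.2311) = 2.0, clip(9.6878) = 2.0, clip(-3.042) = -1.0
Projection = [-1.0, 2.0, 2.0, -1.0]
Squared diffs: [39.7329, 4.9778, 59.1023, 4.1698]
Distance = sqrt(107.9828) = 10.3915


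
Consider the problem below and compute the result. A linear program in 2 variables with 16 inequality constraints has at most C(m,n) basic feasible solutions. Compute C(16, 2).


Each vertex corresponds to some choice of n active constraints out of m, so the number of vertices is at most C(m, n) = m! / (n!(m-n)!).
m = 16, n = 2
Numerator: 16 * 15
Denominator: 2! = 2
C(16, 2) = 120


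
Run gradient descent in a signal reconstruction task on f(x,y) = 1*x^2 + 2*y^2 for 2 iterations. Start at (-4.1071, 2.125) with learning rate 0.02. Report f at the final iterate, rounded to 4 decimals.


Gradient descent on f(x,y) = 1*x^2 + 2*y^2.
Starting point: (-4.1071, 2.125), alpha = 0.02
Step 1: grad_x = 2*1*-4.1071 = -8.2142, grad_y = 2*2*2.125 = 8.5
  x_1 = -4.1071 - 0.02*-8.2142 = -3.9428
  y_1 = 2.125 - 0.02*8.5 = 1.955
Step 2: grad_x = 2*1*-3.9428 = -7.8856, grad_y = 2*2*1.955 = 7.82
  x_2 = -3.9428 - 0.02*-7.8856 = -3.7851
  y_2 = 1.955 - 0.02*7.82 = 1.7986
f(-3.7851, 1.7986) = 1*(-3.7851)^2 + 2*1.7986^2 = 20.7969


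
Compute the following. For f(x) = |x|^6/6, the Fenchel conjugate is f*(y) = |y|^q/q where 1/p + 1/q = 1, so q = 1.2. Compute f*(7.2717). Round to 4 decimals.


The conjugate exponent q satisfies 1/p + 1/q = 1.
p = 6, so q = 6/(6 - 1) = 1.2
|y|^q = 7.2717^1.2 = 10.8134
f*(7.2717) = 10.8134 / 1.2 = 9.0112


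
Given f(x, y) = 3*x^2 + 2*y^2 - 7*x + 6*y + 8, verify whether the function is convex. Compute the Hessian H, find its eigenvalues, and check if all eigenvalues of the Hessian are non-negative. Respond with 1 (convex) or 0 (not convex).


The Hessian of f(x,y) = 3*x^2 + 2*y^2 - 7*x + 6*y + 8 is:
H = [[6, 0], [0, 4]]
Trace = 6 + 4 = 10
Determinant = 6*4 - (0)^2 = 24
Discriminant = (10)^2 - 4*24 = 4.0
Eigenvalues: lambda_1 = 4.0, lambda_2 = 6.0
The function is convex.

1


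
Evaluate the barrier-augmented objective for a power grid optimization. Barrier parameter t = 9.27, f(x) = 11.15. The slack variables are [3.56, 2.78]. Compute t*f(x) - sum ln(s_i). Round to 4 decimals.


Step 1: Compute log-barrier.
ln values: [1.2698, 1.0225]
phi = -(1.2698 + 1.0225) = -2.2922
Step 2: Compute augmented objective.
t*f(x) = 9.27*11.15 = 103.3605
Total = 103.3605 - 2.2922 = 101.0683


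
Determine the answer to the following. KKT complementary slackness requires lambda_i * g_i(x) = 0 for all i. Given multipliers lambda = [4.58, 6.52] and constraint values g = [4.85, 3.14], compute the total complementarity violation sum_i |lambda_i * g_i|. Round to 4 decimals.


KKT complementary slackness check:
lambda_1 * g_1 = 4.58 * 4.85 = 22.213
lambda_2 * g_2 = 6.52 * 3.14 = 20.4728
Total violation = 22.213 + 20.4728 = 42.6858


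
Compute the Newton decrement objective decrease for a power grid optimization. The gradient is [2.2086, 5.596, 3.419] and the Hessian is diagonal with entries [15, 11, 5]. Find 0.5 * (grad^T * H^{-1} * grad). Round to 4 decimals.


Step 1: H is diagonal, so H^(-1) * g = [0.1472, 0.5087, 0.6838].
Step 2: g^T H^(-1) g = sum_i g_i^2 / H_ii
  = (2.2086)^2/15 + (5.596)^2/11 + (3.419)^2/5
  = 0.3252 + 2.8468 + 2.3379 = 5.5099
Step 3: Objective decrease = 0.5 * g^T H^(-1) g = 2.755


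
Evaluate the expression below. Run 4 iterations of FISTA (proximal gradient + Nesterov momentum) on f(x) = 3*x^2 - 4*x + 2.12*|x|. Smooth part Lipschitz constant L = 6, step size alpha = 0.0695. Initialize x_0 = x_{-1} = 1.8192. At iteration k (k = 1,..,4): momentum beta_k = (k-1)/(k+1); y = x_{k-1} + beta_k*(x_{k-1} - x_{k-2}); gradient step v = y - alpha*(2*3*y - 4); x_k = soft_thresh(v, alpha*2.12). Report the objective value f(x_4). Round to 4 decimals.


FISTA on f(x) = 3*x^2 - 4*x + 2.12*|x|
L = 6, alpha = 0.0695
Iteration 1: beta = 0.0, y = 1.8192 + 0.0*(1.8192 - 1.8192) = 1.8192
  grad(y) = 6.9152, v = y - alpha*grad = 1.3386
  prox(v) = soft_thresh(1.3386, 0.1473) = 1.1913
Iteration 2: beta = 0.3333, y = 1.1913 + 0.3333*(1.1913 - 1.8192) = 0.9819
  grad(y) = 1.8916, v = y - alpha*grad = 0.8505
  prox(v) = soft_thresh(0.8505, 0.1473) = 0.7031
Iteration 3: beta = 0.5, y = 0.7031 + 0.5*(0.7031 - 1.1913) = 0.4591
  grad(y) = -1.2456, v = y - alpha*grad = 0.5456
  prox(v) = soft_thresh(0.5456, 0.1473) = 0.3983
Iteration 4: beta = 0.6, y = 0.3983 + 0.6*(0.3983 - 0.7031) = 0.2154
  grad(y) = -2.7076, v = y - alpha*grad = 0.4036
  prox(v) = soft_thresh(0.4036, 0.1473) = 0.2562
f(x_4) = 3*0.2562^2 - 4*0.2562 + 2.12*|0.2562| = -0.2848


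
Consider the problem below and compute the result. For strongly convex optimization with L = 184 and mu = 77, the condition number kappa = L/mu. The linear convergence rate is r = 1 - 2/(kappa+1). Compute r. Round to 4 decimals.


Step 1: Compute the condition number.
kappa = L/mu = 184/77 = 2.3896
Step 2: Compute the convergence rate.
r = 1 - 2/(kappa + 1) = 1 - 2*mu/(L + mu) = (L - mu)/(L + mu) = 107/261 = 0.41


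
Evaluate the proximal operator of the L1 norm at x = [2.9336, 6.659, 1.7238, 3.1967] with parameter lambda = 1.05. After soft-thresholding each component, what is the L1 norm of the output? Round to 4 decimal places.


Soft-thresholding with lambda = 1.05:
prox(2.9336) = sign(2.9336)*max(|2.9336| - 1.05, 0) = 1.8836
prox(6.659) = sign(6.659)*max(|6.659| - 1.05, 0) = 5.609
prox(1.7238) = sign(1.7238)*max(|1.7238| - 1.05, 0) = 0.6738
prox(3.1967) = sign(3.1967)*max(|3.1967| - 1.05, 0) = 2.1467
prox(x) = [1.8836, 5.609, 0.6738, 2.1467]
||prox(x)||_1 = 1.8836 + 5.609 + 0.6738 + 2.1467 = 10.3131


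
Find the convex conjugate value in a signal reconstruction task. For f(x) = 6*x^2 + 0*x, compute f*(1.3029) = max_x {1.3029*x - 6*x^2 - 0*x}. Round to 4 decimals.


f*(y) = sup_x {y*x - a*x^2 - b*x} = sup_x {(y-b)*x - a*x^2}
FOC: (y - b) - 2a*x = 0 => x* = (y - b)/(2a)
x* = (1.3029 - 0)/(2*6) = 0.1086
f*(1.3029) = (y-b)^2/(4a) = (1.3029 - 0)^2/(4*6)
= 1.6975/24 = 0.0707


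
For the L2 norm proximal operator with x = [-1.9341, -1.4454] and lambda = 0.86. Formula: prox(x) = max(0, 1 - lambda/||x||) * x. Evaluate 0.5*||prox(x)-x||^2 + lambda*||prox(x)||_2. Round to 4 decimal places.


Step 1: Compute ||x||.
||x|| = 2.4145
Step 2: Compute scaling factor.
scale = max(0, 1 - 0.86/2.4145) = 0.6438
Step 3: prox(x) = [-1.2452, -0.9306]
||prox(x)|| = 1.5545
Step 4: Proximal objective.
0.5*||prox-x||^2 = 0.3698
lambda*||prox|| = 1.3369
Total = 1.7067


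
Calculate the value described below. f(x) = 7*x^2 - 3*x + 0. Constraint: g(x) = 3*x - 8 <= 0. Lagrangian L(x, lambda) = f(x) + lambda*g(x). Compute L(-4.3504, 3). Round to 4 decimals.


Step 1: Evaluate f(x).
f(-4.3504) = 7*(-4.3504)^2 - 3*(-4.3504) + 0 = 145.5331
Step 2: Evaluate g(x).
g(-4.3504) = 3*-4.3504 - 8 = -21.0512
Step 3: Compute Lagrangian.
L = 145.5331 + 3*-21.0512 = 82.3795


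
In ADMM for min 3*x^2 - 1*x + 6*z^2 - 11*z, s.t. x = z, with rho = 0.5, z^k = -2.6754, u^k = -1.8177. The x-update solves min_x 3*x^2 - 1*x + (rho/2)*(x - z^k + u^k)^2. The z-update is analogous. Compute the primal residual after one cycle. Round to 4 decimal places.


ADMM iteration with rho = 0.5, z^k = -2.6754, u^k = -1.8177
Step 1: x-update.
Minimize 3*x^2 - 1*x + (0.5/2)*(x + 2.6754 - 1.8177)^2
FOC: (2*3 + 0.5)*x = 1 + 0.5*(-2.6754 + 1.8177)
x^{k+1} = 0.0879
Step 2: z-update.
Minimize 6*z^2 - 11*z + (0.5/2)*(0.0879 - z - 1.8177)^2
FOC: (2*6 + 0.5)*z = 11 + 0.5*(0.0879 - 1.8177)
z^{k+1} = 0.8108
Step 3: u-update.
u^{k+1} = -1.8177 + 0.0879 - 0.8108 = -2.5406
Step 4: Primal residual = |0.0879 - 0.8108| = 0.7229


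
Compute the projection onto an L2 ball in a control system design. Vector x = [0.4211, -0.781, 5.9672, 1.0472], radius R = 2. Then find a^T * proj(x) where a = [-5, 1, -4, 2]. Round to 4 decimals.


Step 1: Compute ||x|| (intermediates to 6 decimals).
||x|| = sqrt(0.4211^2 + (-0.781)^2 + 5.9672^2 + 1.0472^2) = 6.123021
Step 2: Project.
Since ||x|| > R, scale = R/||x|| = 2/6.123021 = 0.326636, proj(x) = scale * x
proj(x) = [0.137546, -0.255103, 1.949102, 0.342053]
Step 3: Dot product.
a^T * proj(x) = -5*0.137546 + 1*(-0.255103) - 4*1.949102 + 2*0.342053 = -8.0551


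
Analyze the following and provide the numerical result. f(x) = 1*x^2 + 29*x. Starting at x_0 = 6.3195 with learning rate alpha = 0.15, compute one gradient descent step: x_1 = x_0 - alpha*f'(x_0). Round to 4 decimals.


We compute the gradient at x_0 and apply the update.
f'(x) = 2*x + 29
f'(6.3195) = 2*6.3195 + 29 = 41.639
x_1 = 6.3195 - 0.15*41.639 = 0.0737


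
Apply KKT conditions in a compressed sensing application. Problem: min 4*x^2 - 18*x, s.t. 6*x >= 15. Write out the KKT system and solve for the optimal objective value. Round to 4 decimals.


Step 1: Try lambda = 0 (constraint inactive).
x_unc = 18/(2*4) = 2.25
Check: 6*2.25 = 13.5 < 15 -- violated!
Step 2: Constraint must be active: 6*x = 15
x* = 15/6 = 2.5
lambda = (2*4*2.5 - 18)/6 = 0.3333
Step 3: Compute optimal value.
f(x*) = 4*2.5^2 - 18*2.5 = -20.0


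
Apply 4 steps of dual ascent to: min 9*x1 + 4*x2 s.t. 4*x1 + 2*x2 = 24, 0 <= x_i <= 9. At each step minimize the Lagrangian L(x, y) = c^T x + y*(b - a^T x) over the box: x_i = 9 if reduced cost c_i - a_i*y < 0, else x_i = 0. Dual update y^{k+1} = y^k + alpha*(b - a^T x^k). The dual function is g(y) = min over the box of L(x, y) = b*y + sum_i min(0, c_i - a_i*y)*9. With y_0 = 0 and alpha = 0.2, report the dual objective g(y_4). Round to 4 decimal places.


Dual ascent for LP: min 9*x1 + 4*x2, 4*x1 + 2*x2 = 24, 0 <= x_i <= 9
Step 1: y^k = 0.0, reduced costs: (9.0, 4.0)
  x^k = (0.0, 0.0), subgradient = b - a^T x = 24.0
  y^{k+1} = 0.0 + 0.2*24.0 = 4.8
Step 2: y^k = 4.8, reduced costs: (-10.2, -5.6)
  x^k = (9.0, 9.0), subgradient = b - a^T x = -30.0
  y^{k+1} = 4.8 + 0.2*-30.0 = -1.2
Step 3: y^k = -1.2, reduced costs: (13.8, 6.4)
  x^k = (0.0, 0.0), subgradient = b - a^T x = 24.0
  y^{k+1} = -1.2 + 0.2*24.0 = 3.6
Step 4: y^k = 3.6, reduced costs: (-5.4, -3.2)
  x^k = (9.0, 9.0), subgradient = b - a^T x = -30.0
  y^{k+1} = 3.6 + 0.2*-30.0 = -2.4
Dual objective at y_4 = -2.4: reduced costs (18.6, 8.8), box minimizer x = (0.0, 0.0)
g(y_4) = b*y + (c1 - a1*y)*x1 + (c2 - a2*y)*x2 = 24*(-2.4) + 18.6*0.0 + 8.8*0.0 = -57.6 + 0.0 + 0.0 = -57.6


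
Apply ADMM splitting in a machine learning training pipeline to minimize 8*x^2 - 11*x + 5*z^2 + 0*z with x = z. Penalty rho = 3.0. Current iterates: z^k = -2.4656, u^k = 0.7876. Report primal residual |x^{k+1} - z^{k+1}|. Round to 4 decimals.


ADMM iteration with rho = 3.0, z^k = -2.4656, u^k = 0.7876
Step 1: x-update.
Minimize 8*x^2 - 11*x + (3.0/2)*(x + 2.4656 + 0.7876)^2
FOC: (2*8 + 3.0)*x = 11 + 3.0*(-2.4656 - 0.7876)
x^{k+1} = 0.0653
Step 2: z-update.
Minimize 5*z^2 + 0*z + (3.0/2)*(0.0653 - z + 0.7876)^2
FOC: (2*5 + 3.0)*z = 0 + 3.0*(0.0653 + 0.7876)
z^{k+1} = 0.1968
Step 3: u-update.
u^{k+1} = 0.7876 + 0.0653 - 0.1968 = 0.6561
Step 4: Primal residual = |0.0653 - 0.1968| = 0.1315


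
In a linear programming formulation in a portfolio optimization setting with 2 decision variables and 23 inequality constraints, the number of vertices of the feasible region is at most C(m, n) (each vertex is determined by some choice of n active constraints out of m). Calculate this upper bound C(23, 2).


Each vertex corresponds to some choice of n active constraints out of m, so the number of vertices is at most C(m, n) = m! / (n!(m-n)!).
m = 23, n = 2
Numerator: 23 * 22
Denominator: 2! = 2
C(23, 2) = 253


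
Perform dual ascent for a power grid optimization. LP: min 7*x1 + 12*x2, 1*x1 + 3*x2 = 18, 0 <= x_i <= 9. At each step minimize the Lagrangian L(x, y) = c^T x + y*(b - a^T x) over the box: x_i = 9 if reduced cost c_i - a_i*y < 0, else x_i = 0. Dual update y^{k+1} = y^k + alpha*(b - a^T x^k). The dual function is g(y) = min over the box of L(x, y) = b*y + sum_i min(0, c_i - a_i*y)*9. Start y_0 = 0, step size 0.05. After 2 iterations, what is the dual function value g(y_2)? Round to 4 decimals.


Dual ascent for LP: min 7*x1 + 12*x2, 1*x1 + 3*x2 = 18, 0 <= x_i <= 9
Step 1: y^k = 0.0, reduced costs: (7.0, 12.0)
  x^k = (0.0, 0.0), subgradient = b - a^T x = 18.0
  y^{k+1} = 0.0 + 0.05*18.0 = 0.9
Step 2: y^k = 0.9, reduced costs: (6.1, 9.3)
  x^k = (0.0, 0.0), subgradient = b - a^T x = 18.0
  y^{k+1} = 0.9 + 0.05*18.0 = 1.8
Dual objective at y_2 = 1.8: reduced costs (5.2, 6.6), box minimizer x = (0.0, 0.0)
g(y_2) = b*y + (c1 - a1*y)*x1 + (c2 - a2*y)*x2 = 18*1.8 + 5.2*0.0 + 6.6*0.0 = 32.4 + 0.0 + 0.0 = 32.4


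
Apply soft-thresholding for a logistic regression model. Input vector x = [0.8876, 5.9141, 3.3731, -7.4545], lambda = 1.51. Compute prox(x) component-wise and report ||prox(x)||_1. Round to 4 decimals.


Soft-thresholding with lambda = 1.51:
prox(0.8876) = sign(0.8876)*max(|0.8876| - 1.51, 0) = 0.0
prox(5.9141) = sign(5.9141)*max(|5.9141| - 1.51, 0) = 4.4041
prox(3.3731) = sign(3.3731)*max(|3.3731| - 1.51, 0) = 1.8631
prox(-7.4545) = sign(-7.4545)*max(|-7.4545| - 1.51, 0) = -5.9445
prox(x) = [0.0, 4.4041, 1.8631, -5.9445]
||prox(x)||_1 = 0.0 + 4.4041 + 1.8631 + 5.9445 = 12.2117


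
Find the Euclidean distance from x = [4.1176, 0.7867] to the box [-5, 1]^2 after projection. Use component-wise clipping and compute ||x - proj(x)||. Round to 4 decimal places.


Project each component onto [-5, 1].
clip(4.1176) = 1.0, clip(0.7867) = 0.7867
Projection = [1.0, 0.7867]
Squared diffs: [9.7194, 0.0]
Distance = sqrt(9.7194) = 3.1176


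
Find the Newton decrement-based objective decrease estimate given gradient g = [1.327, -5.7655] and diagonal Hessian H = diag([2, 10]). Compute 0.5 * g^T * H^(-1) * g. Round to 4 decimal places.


Step 1: H is diagonal, so H^(-1) * g = [0.6635, -0.5766].
Step 2: g^T H^(-1) g = sum_i g_i^2 / H_ii
  = (1.327)^2/2 + (-5.7655)^2/10
  = 0.8805 + 3.3241 = 4.2046
Step 3: Objective decrease = 0.5 * g^T H^(-1) g = 2.1023


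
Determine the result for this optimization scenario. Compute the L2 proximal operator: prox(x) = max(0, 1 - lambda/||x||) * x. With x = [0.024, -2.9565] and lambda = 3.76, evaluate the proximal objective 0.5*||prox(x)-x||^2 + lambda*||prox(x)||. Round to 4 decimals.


Step 1: Compute ||x||.
||x|| = 2.9566
Step 2: Compute scaling factor.
scale = max(0, 1 - 3.76/2.9566) = 0.0
Step 3: prox(x) = [0.0, -0.0]
||prox(x)|| = 0.0
Step 4: Proximal objective.
0.5*||prox-x||^2 = 4.3707
lambda*||prox|| = 0.0
Total = 4.3707


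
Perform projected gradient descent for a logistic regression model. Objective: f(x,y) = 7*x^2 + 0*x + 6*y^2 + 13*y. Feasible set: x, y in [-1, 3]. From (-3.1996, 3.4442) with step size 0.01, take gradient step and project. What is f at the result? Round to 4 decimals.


Step 1: Compute gradient at (-3.1996, 3.4442).
grad_x = 2*7*-3.1996 + 0 = -44.7944
grad_y = 2*6*3.4442 + 13 = 54.3304
Step 2: Gradient step.
x_raw = -3.1996 - 0.01*-44.7944 = -2.7517
y_raw = 3.4442 - 0.01*54.3304 = 2.9009
Step 3: Project onto [-1, 3].
x_proj = clip(-2.7517) = -1.0
y_proj = clip(2.9009) = 2.9009
Step 4: Evaluate f.
f(-1.0, 2.9009) = 95.2028


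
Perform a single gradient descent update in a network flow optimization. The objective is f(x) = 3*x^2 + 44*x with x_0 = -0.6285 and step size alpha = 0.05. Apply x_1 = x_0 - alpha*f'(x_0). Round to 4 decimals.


We compute the gradient at x_0 and apply the update.
f'(x) = 6*x + 44
f'(-0.6285) = 6*-0.6285 + 44 = 40.229
x_1 = -0.6285 - 0.05*40.229 = -2.64


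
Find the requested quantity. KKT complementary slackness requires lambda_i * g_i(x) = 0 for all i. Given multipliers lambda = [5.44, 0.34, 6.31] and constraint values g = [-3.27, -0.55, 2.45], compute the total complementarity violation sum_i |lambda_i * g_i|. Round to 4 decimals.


KKT complementary slackness check:
lambda_1 * g_1 = 5.44 * -3.27 = -17.7888
lambda_2 * g_2 = 0.34 * -0.55 = -0.187
lambda_3 * g_3 = 6.31 * 2.45 = 15.4595
Total violation = 17.7888 + 0.187 + 15.4595 = 33.4353


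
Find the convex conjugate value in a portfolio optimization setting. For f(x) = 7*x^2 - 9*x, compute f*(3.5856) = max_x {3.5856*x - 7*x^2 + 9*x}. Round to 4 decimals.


f*(y) = sup_x {y*x - a*x^2 - b*x} = sup_x {(y-b)*x - a*x^2}
FOC: (y - b) - 2a*x = 0 => x* = (y - b)/(2a)
x* = (3.5856 + 9)/(2*7) = 0.899
f*(3.5856) = (y-b)^2/(4a) = (3.5856 + 9)^2/(4*7)
= 158.3973/28 = 5.657


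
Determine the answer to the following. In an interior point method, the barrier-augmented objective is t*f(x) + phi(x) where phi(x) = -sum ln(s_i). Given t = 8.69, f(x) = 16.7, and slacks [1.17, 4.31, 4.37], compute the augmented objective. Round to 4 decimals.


Step 1: Compute log-barrier.
ln values: [0.157, 1.4609, 1.4748]
phi = -(0.157 + 1.4609 + 1.4748) = -3.0927
Step 2: Compute augmented objective.
t*f(x) = 8.69*16.7 = 145.123
Total = 145.123 - 3.0927 = 142.0303


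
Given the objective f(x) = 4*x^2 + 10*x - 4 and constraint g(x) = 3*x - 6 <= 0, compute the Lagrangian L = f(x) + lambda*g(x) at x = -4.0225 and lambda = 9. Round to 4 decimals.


Step 1: Evaluate f(x).
f(-4.0225) = 4*(-4.0225)^2 + 10*(-4.0225) - 4 = 20.497
Step 2: Evaluate g(x).
g(-4.0225) = 3*-4.0225 - 6 = -18.0675
Step 3: Compute Lagrangian.
L = 20.497 + 9*-18.0675 = -142.1105


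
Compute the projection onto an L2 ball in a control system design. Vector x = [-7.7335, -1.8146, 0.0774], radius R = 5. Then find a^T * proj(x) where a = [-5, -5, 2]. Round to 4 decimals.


Step 1: Compute ||x|| (intermediates to 6 decimals).
||x|| = sqrt((-7.7335)^2 + (-1.8146)^2 + 0.0774^2) = 7.943915
Step 2: Project.
Since ||x|| > R, scale = R/||x|| = 5/7.943915 = 0.629413, proj(x) = scale * x
proj(x) = [-4.867565, -1.142133, 0.048717]
Step 3: Dot product.
a^T * proj(x) = -5*(-4.867565) - 5*(-1.142133) + 2*0.048717 = 30.1459


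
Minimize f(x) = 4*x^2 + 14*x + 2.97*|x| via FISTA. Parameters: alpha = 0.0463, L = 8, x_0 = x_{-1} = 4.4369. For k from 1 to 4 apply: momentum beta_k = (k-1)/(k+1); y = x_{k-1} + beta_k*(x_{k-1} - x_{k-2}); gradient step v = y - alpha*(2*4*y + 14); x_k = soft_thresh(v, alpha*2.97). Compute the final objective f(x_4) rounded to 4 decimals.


FISTA on f(x) = 4*x^2 + 14*x + 2.97*|x|
L = 8, alpha = 0.0463
Iteration 1: beta = 0.0, y = 4.4369 + 0.0*(4.4369 - 4.4369) = 4.4369
  grad(y) = 49.4952, v = y - alpha*grad = 2.1453
  prox(v) = soft_thresh(2.1453, 0.1375) = 2.0078
Iteration 2: beta = 0.3333, y = 2.0078 + 0.3333*(2.0078 - 4.4369) = 1.198
  grad(y) = 23.5844, v = y - alpha*grad = 0.1061
  prox(v) = soft_thresh(0.1061, 0.1375) = 0.0
Iteration 3: beta = 0.5, y = 0.0 + 0.5*(0.0 - 2.0078) = -1.0039
  grad(y) = 5.969, v = y - alpha*grad = -1.2802
  prox(v) = soft_thresh(-1.2802, 0.1375) = -1.1427
Iteration 4: beta = 0.6, y = -1.1427 + 0.6*(-1.1427 - 0.0) = -1.8284
  grad(y) = -0.627, v = y - alpha*grad = -1.7993
  prox(v) = soft_thresh(-1.7993, 0.1375) = -1.6618
f(x_4) = 4*(-1.6618)^2 + 14*(-1.6618) + 2.97*|-1.6618| = -7.2833


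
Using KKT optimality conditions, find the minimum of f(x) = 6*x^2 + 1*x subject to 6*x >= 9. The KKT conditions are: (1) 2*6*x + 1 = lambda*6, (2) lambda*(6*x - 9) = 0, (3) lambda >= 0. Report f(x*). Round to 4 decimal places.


Step 1: Try lambda = 0 (constraint inactive).
x_unc = -1/(2*6) = -0.0833
Check: 6*-0.0833 = -0.4998 < 9 -- violated!
Step 2: Constraint must be active: 6*x = 9
x* = 9/6 = 1.5
lambda = (2*6*1.5 + 1)/6 = 3.1667
Step 3: Compute optimal value.
f(x*) = 6*1.5^2 + 1*1.5 = 15.0


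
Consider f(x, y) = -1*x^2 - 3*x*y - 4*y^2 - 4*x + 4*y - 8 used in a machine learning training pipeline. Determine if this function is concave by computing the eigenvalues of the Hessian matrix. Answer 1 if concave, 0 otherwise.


The Hessian of f(x,y) = -1*x^2 - 3*x*y - 4*y^2 - 4*x + 4*y - 8 is:
H = [[-2, -3], [-3, -8]]
Trace = -2 - 8 = -10
Determinant = -2*-8 - (-3)^2 = 7
Discriminant = (-10)^2 - 4*7 = 72.0
Eigenvalues: lambda_1 = -9.2426, lambda_2 = -0.7574
The function is concave.

1


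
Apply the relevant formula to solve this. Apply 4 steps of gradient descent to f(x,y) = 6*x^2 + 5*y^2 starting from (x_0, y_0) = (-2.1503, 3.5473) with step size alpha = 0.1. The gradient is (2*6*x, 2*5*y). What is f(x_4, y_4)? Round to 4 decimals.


Gradient descent on f(x,y) = 6*x^2 + 5*y^2.
Starting point: (-2.1503, 3.5473), alpha = 0.1
Step 1: grad_x = 2*6*-2.1503 = -25.8036, grad_y = 2*5*3.5473 = 35.473
  x_1 = -2.1503 - 0.1*-25.8036 = 0.4301
  y_1 = 3.5473 - 0.1*35.473 = 0.0
Step 2: grad_x = 2*6*0.4301 = 5.1607, grad_y = 2*5*0.0 = 0.0
  x_2 = 0.4301 - 0.1*5.1607 = -0.086
  y_2 = 0.0 - 0.1*0.0 = 0.0
Step 3: grad_x = 2*6*-0.086 = -1.0321, grad_y = 2*5*0.0 = 0.0
  x_3 = -0.086 - 0.1*-1.0321 = 0.0172
  y_3 = 0.0 - 0.1*0.0 = 0.0
Step 4: grad_x = 2*6*0.0172 = 0.2064, grad_y = 2*5*0.0 = 0.0
  x_4 = 0.0172 - 0.1*0.2064 = -0.0034
  y_4 = 0.0 - 0.1*0.0 = 0.0
f(-0.0034, 0.0) = 6*(-0.0034)^2 + 5*0.0^2 = 0.0001


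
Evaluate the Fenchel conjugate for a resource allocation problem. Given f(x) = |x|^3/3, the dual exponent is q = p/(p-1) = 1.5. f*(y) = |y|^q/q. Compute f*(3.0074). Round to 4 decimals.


The conjugate exponent q satisfies 1/p + 1/q = 1.
p = 3, so q = 3/(3 - 1) = 1.5
|y|^q = 3.0074^1.5 = 5.2154
f*(3.0074) = 5.2154 / 1.5 = 3.4769


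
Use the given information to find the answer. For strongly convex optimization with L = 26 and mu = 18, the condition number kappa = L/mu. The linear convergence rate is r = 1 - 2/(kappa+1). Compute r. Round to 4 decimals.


Step 1: Compute the condition number.
kappa = L/mu = 26/18 = 1.4444
Step 2: Compute the convergence rate.
r = 1 - 2/(kappa + 1) = 1 - 2*mu/(L + mu) = (L - mu)/(L + mu) = 8/44 = 0.1818


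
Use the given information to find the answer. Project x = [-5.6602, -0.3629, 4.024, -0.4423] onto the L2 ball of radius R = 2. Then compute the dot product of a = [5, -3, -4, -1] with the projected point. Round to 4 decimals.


Step 1: Compute ||x|| (intermediates to 6 decimals).
||x|| = sqrt((-5.6602)^2 + (-0.3629)^2 + 4.024^2 + (-0.4423)^2) = 6.96834
Step 2: Project.
Since ||x|| > R, scale = R/||x|| = 2/6.96834 = 0.287012, proj(x) = scale * x
proj(x) = [-1.624545, -0.104157, 1.154936, -0.126945]
Step 3: Dot product.
a^T * proj(x) = 5*(-1.624545) - 3*(-0.104157) - 4*1.154936 - 1*(-0.126945) = -12.3031


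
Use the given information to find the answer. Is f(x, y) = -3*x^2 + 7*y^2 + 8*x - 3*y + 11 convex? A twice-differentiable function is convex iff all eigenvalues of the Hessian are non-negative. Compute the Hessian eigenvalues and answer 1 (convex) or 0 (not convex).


The Hessian of f(x,y) = -3*x^2 + 7*y^2 + 8*x - 3*y + 11 is:
H = [[-6, 0], [0, 14]]
Trace = -6 + 14 = 8
Determinant = -6*14 - (0)^2 = -84
Discriminant = (8)^2 - 4*-84 = 400.0
Eigenvalues: lambda_1 = -6.0, lambda_2 = 14.0
The function is not convex.

0


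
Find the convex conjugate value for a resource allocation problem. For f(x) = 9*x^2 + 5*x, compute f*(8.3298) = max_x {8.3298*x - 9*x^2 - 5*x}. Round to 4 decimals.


f*(y) = sup_x {y*x - a*x^2 - b*x} = sup_x {(y-b)*x - a*x^2}
FOC: (y - b) - 2a*x = 0 => x* = (y - b)/(2a)
x* = (8.3298 - 5)/(2*9) = 0.185
f*(8.3298) = (y-b)^2/(4a) = (8.3298 - 5)^2/(4*9)
= 11.0876/36 = 0.308


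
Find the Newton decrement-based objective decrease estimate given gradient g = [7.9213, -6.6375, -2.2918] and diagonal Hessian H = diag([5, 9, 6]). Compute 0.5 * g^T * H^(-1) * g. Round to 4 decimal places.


Step 1: H is diagonal, so H^(-1) * g = [1.5843, -0.7375, -0.382].
Step 2: g^T H^(-1) g = sum_i g_i^2 / H_ii
  = (7.9213)^2/5 + (-6.6375)^2/9 + (-2.2918)^2/6
  = 12.5494 + 4.8952 + 0.8754 = 18.3199
Step 3: Objective decrease = 0.5 * g^T H^(-1) g = 9.16


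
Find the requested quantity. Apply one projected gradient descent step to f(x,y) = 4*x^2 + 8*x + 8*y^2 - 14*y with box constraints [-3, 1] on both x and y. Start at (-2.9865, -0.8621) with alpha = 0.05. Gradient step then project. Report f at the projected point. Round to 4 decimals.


Step 1: Compute gradient at (-2.9865, -0.8621).
grad_x = 2*4*-2.9865 + 8 = -15.892
grad_y = 2*8*-0.8621 - 14 = -27.7936
Step 2: Gradient step.
x_raw = -2.9865 - 0.05*-15.892 = -2.1919
y_raw = -0.8621 - 0.05*-27.7936 = 0.5276
Step 3: Project onto [-3, 1].
x_proj = clip(-2.1919) = -2.1919
y_proj = clip(0.5276) = 0.5276
Step 4: Evaluate f.
f(-2.1919, 0.5276) = -3.4769


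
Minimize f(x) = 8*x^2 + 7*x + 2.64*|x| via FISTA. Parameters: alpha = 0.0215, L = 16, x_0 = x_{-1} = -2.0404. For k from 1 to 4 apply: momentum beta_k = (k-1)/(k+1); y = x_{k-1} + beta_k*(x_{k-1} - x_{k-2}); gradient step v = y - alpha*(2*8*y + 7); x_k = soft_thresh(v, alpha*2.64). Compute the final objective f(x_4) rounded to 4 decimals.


FISTA on f(x) = 8*x^2 + 7*x + 2.64*|x|
L = 16, alpha = 0.0215
Iteration 1: beta = 0.0, y = -2.0404 + 0.0*(-2.0404 + 2.0404) = -2.0404
  grad(y) = -25.6464, v = y - alpha*grad = -1.489
  prox(v) = soft_thresh(-1.489, 0.0568) = -1.4322
Iteration 2: beta = 0.3333, y = -1.4322 + 0.3333*(-1.4322 + 2.0404) = -1.2295
  grad(y) = -12.6724, v = y - alpha*grad = -0.9571
  prox(v) = soft_thresh(-0.9571, 0.0568) = -0.9003
Iteration 3: beta = 0.5, y = -0.9003 + 0.5*(-0.9003 + 1.4322) = -0.6343
  grad(y) = -3.1494, v = y - alpha*grad = -0.5666
  prox(v) = soft_thresh(-0.5666, 0.0568) = -0.5099
Iteration 4: beta = 0.6, y = -0.5099 + 0.6*(-0.5099 + 0.9003) = -0.2756
  grad(y) = 2.5904, v = y - alpha*grad = -0.3313
  prox(v) = soft_thresh(-0.3313, 0.0568) = -0.2745
f(x_4) = 8*(-0.2745)^2 + 7*(-0.2745) + 2.64*|-0.2745| = -0.594


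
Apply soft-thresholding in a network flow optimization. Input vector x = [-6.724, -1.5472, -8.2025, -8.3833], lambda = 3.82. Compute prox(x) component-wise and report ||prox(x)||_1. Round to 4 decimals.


Soft-thresholding with lambda = 3.82:
prox(-6.724) = sign(-6.724)*max(|-6.724| - 3.82, 0) = -2.904
prox(-1.5472) = sign(-1.5472)*max(|-1.5472| - 3.82, 0) = 0.0
prox(-8.2025) = sign(-8.2025)*max(|-8.2025| - 3.82, 0) = -4.3825
prox(-8.3833) = sign(-8.3833)*max(|-8.3833| - 3.82, 0) = -4.5633
prox(x) = [-2.904, 0.0, -4.3825, -4.5633]
||prox(x)||_1 = 2.904 + 0.0 + 4.3825 + 4.5633 = 11.8498


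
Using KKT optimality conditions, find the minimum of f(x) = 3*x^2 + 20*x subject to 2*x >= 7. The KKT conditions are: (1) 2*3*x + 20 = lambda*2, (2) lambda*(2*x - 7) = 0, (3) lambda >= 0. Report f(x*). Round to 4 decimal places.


Step 1: Try lambda = 0 (constraint inactive).
x_unc = -20/(2*3) = -3.3333
Check: 2*-3.3333 = -6.6666 < 7 -- violated!
Step 2: Constraint must be active: 2*x = 7
x* = 7/2 = 3.5
lambda = (2*3*3.5 + 20)/2 = 20.5
Step 3: Compute optimal value.
f(x*) = 3*3.5^2 + 20*3.5 = 106.75


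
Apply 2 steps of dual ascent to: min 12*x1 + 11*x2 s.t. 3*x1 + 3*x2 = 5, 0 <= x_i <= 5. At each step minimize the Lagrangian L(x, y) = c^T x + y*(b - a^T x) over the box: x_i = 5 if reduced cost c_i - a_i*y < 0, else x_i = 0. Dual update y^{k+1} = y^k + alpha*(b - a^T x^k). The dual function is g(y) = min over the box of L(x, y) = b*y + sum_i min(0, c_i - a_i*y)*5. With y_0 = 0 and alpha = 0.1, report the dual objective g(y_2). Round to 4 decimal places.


Dual ascent for LP: min 12*x1 + 11*x2, 3*x1 + 3*x2 = 5, 0 <= x_i <= 5
Step 1: y^k = 0.0, reduced costs: (12.0, 11.0)
  x^k = (0.0, 0.0), subgradient = b - a^T x = 5.0
  y^{k+1} = 0.0 + 0.1*5.0 = 0.5
Step 2: y^k = 0.5, reduced costs: (10.5, 9.5)
  x^k = (0.0, 0.0), subgradient = b - a^T x = 5.0
  y^{k+1} = 0.5 + 0.1*5.0 = 1.0
Dual objective at y_2 = 1.0: reduced costs (9.0, 8.0), box minimizer x = (0.0, 0.0)
g(y_2) = b*y + (c1 - a1*y)*x1 + (c2 - a2*y)*x2 = 5*1.0 + 9.0*0.0 + 8.0*0.0 = 5.0 + 0.0 + 0.0 = 5.0


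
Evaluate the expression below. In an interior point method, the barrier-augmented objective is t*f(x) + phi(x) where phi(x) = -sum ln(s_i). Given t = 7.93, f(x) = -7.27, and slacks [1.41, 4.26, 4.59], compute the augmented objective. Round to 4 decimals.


Step 1: Compute log-barrier.
ln values: [0.3436, 1.4493, 1.5239]
phi = -(0.3436 + 1.4493 + 1.5239) = -3.3167
Step 2: Compute augmented objective.
t*f(x) = 7.93*-7.27 = -57.6511
Total = -57.6511 - 3.3167 = -60.9678


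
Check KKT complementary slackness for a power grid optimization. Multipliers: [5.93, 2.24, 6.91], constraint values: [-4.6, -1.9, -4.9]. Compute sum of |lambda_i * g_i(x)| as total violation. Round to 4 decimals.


KKT complementary slackness check:
lambda_1 * g_1 = 5.93 * -4.6 = -27.278
lambda_2 * g_2 = 2.24 * -1.9 = -4.256
lambda_3 * g_3 = 6.91 * -4.9 = -33.859
Total violation = 27.278 + 4.256 + 33.859 = 65.393


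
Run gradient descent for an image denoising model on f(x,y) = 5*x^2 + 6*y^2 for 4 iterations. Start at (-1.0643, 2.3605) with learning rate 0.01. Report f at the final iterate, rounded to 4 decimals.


Gradient descent on f(x,y) = 5*x^2 + 6*y^2.
Starting point: (-1.0643, 2.3605), alpha = 0.01
Step 1: grad_x = 2*5*-1.0643 = -10.643, grad_y = 2*6*2.3605 = 28.326
  x_1 = -1.0643 - 0.01*-10.643 = -0.9579
  y_1 = 2.3605 - 0.01*28.326 = 2.0772
Step 2: grad_x = 2*5*-0.9579 = -9.5787, grad_y = 2*6*2.0772 = 24.9269
  x_2 = -0.9579 - 0.01*-9.5787 = -0.8621
  y_2 = 2.0772 - 0.01*24.9269 = 1.828
Step 3: grad_x = 2*5*-0.8621 = -8.6208, grad_y = 2*6*1.828 = 21.9357
  x_3 = -0.8621 - 0.01*-8.6208 = -0.7759
  y_3 = 1.828 - 0.01*21.9357 = 1.6086
Step 4: grad_x = 2*5*-0.7759 = -7.7587, grad_y = 2*6*1.6086 = 19.3034
  x_4 = -0.7759 - 0.01*-7.7587 = -0.6983
  y_4 = 1.6086 - 0.01*19.3034 = 1.4156
f(-0.6983, 1.4156) = 5*(-0.6983)^2 + 6*1.4156^2 = 14.4612


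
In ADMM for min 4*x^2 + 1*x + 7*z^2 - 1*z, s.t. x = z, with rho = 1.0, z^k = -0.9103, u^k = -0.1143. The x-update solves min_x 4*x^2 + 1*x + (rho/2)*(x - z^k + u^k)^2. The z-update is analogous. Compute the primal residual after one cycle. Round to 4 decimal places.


ADMM iteration with rho = 1.0, z^k = -0.9103, u^k = -0.1143
Step 1: x-update.
Minimize 4*x^2 + 1*x + (1.0/2)*(x + 0.9103 - 0.1143)^2
FOC: (2*4 + 1.0)*x = -1 + 1.0*(-0.9103 + 0.1143)
x^{k+1} = -0.1996
Step 2: z-update.
Minimize 7*z^2 - 1*z + (1.0/2)*(-0.1996 - z - 0.1143)^2
FOC: (2*7 + 1.0)*z = 1 + 1.0*(-0.1996 - 0.1143)
z^{k+1} = 0.0457
Step 3: u-update.
u^{k+1} = -0.1143 - 0.1996 - 0.0457 = -0.3596
Step 4: Primal residual = |-0.1996 - 0.0457| = 0.2453


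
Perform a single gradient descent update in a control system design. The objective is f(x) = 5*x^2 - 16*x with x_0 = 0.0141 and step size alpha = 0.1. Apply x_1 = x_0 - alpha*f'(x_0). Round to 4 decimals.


We compute the gradient at x_0 and apply the update.
f'(x) = 10*x - 16
f'(0.0141) = 10*0.0141 - 16 = -15.859
x_1 = 0.0141 - 0.1*-15.859 = 1.6


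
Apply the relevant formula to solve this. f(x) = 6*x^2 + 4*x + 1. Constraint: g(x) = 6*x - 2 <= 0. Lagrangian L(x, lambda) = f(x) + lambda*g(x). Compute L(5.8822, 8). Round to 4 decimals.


Step 1: Evaluate f(x).
f(5.8822) = 6*5.8822^2 + 4*5.8822 + 1 = 232.1305
Step 2: Evaluate g(x).
g(5.8822) = 6*5.8822 - 2 = 33.2932
Step 3: Compute Lagrangian.
L = 232.1305 + 8*33.2932 = 498.4761


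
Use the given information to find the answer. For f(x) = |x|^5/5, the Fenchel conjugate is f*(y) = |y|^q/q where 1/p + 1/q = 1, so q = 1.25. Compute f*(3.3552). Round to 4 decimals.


The conjugate exponent q satisfies 1/p + 1/q = 1.
p = 5, so q = 5/(5 - 1) = 1.25
|y|^q = 3.3552^1.25 = 4.541
f*(3.3552) = 4.541 / 1.25 = 3.6328


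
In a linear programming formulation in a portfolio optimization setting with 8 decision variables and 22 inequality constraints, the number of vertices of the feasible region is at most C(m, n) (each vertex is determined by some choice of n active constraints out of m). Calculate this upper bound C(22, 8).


Each vertex corresponds to some choice of n active constraints out of m, so the number of vertices is at most C(m, n) = m! / (n!(m-n)!).
m = 22, n = 8
Numerator: 22 * 21 * 20 * 19 * 18 * 17 * 16 * 15
Denominator: 8! = 40320
C(22, 8) = 319770


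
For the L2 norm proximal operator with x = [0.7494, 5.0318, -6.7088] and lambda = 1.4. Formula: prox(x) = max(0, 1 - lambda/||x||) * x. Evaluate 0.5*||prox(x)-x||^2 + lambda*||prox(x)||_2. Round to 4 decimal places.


Step 1: Compute ||x||.
||x|| = 8.4195
Step 2: Compute scaling factor.
scale = max(0, 1 - 1.4/8.4195) = 0.8337
Step 3: prox(x) = [0.6248, 4.1951, -5.5933]
||prox(x)|| = 7.0195
Step 4: Proximal objective.
0.5*||prox-x||^2 = 0.98
lambda*||prox|| = 9.8273
Total = 10.8074


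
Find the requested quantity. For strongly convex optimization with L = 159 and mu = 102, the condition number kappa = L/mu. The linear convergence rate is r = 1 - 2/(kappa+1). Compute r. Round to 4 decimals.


Step 1: Compute the condition number.
kappa = L/mu = 159/102 = 1.5588
Step 2: Compute the convergence rate.
r = 1 - 2/(kappa + 1) = 1 - 2*mu/(L + mu) = (L - mu)/(L + mu) = 57/261 = 0.2184


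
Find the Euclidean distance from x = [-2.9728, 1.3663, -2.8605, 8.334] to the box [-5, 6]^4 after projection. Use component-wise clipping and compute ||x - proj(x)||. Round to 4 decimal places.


Project each component onto [-5, 6].
clip(-2.9728) = -2.9728, clip(1.3663) = 1.3663, clip(-2.8605) = -2.8605, clip(8.334) = 6.0
Projection = [-2.9728, 1.3663, -2.8605, 6.0]
Squared diffs: [0.0, 0.0, 0.0, 5.4476]
Distance = sqrt(5.4476) = 2.334


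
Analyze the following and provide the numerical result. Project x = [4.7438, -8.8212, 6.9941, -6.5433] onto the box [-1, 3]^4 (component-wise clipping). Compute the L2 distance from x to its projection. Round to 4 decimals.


Project each component onto [-1, 3].
clip(4.7438) = 3.0, clip(-8.8212) = -1.0, clip(6.9941) = 3.0, clip(-6.5433) = -1.0
Projection = [3.0, -1.0, 3.0, -1.0]
Squared diffs: [3.0408, 61.1712, 15.9528, 30.7282]
Distance = sqrt(110.893) = 10.5306


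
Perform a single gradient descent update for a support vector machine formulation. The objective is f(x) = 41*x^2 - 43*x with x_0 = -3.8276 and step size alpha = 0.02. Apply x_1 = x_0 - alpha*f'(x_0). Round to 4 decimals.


We compute the gradient at x_0 and apply the update.
f'(x) = 82*x - 43
f'(-3.8276) = 82*-3.8276 - 43 = -356.8632
x_1 = -3.8276 - 0.02*-356.8632 = 3.3097


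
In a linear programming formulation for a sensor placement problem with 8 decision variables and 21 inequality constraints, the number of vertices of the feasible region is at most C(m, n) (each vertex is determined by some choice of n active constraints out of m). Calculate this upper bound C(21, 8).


Each vertex corresponds to some choice of n active constraints out of m, so the number of vertices is at most C(m, n) = m! / (n!(m-n)!).
m = 21, n = 8
Numerator: 21 * 20 * 19 * 18 * 17 * 16 * 15 * 14
Denominator: 8! = 40320
C(21, 8) = 203490


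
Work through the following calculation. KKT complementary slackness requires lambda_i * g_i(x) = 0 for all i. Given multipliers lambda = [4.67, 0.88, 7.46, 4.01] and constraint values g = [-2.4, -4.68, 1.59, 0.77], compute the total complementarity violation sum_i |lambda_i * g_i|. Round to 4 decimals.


KKT complementary slackness check:
lambda_1 * g_1 = 4.67 * -2.4 = -11.208
lambda_2 * g_2 = 0.88 * -4.68 = -4.1184
lambda_3 * g_3 = 7.46 * 1.59 = 11.8614
lambda_4 * g_4 = 4.01 * 0.77 = 3.0877
Total violation = 11.208 + 4.1184 + 11.8614 + 3.0877 = 30.2755


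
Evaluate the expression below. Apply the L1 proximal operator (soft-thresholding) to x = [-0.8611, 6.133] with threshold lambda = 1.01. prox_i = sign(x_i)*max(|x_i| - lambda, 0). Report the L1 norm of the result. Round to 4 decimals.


Soft-thresholding with lambda = 1.01:
prox(-0.8611) = sign(-0.8611)*max(|-0.8611| - 1.01, 0) = 0.0
prox(6.133) = sign(6.133)*max(|6.133| - 1.01, 0) = 5.123
prox(x) = [0.0, 5.123]
||prox(x)||_1 = 0.0 + 5.123 = 5.123


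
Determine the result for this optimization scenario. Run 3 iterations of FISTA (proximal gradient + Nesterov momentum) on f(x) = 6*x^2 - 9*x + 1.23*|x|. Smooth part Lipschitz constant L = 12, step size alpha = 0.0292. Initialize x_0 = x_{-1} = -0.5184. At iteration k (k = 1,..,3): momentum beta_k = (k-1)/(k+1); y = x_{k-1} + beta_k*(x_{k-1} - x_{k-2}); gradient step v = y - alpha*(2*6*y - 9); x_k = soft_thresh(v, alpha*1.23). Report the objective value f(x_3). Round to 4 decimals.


FISTA on f(x) = 6*x^2 - 9*x + 1.23*|x|
L = 12, alpha = 0.0292
Iteration 1: beta = 0.0, y = -0.5184 + 0.0*(-0.5184 + 0.5184) = -0.5184
  grad(y) = -15.2208, v = y - alpha*grad = -0.074
  prox(v) = soft_thresh(-0.074, 0.0359) = -0.038
Iteration 2: beta = 0.3333, y = -0.038 + 0.3333*(-0.038 + 0.5184) = 0.1221
  grad(y) = -7.535, v = y - alpha*grad = 0.3421
  prox(v) = soft_thresh(0.3421, 0.0359) = 0.3062
Iteration 3: beta = 0.5, y = 0.3062 + 0.5*(0.3062 + 0.038) = 0.4783
  grad(y) = -3.2604, v = y - alpha*grad = 0.5735
  prox(v) = soft_thresh(0.5735, 0.0359) = 0.5376
f(x_3) = 6*0.5376^2 - 9*0.5376 + 1.23*|0.5376| = -2.4431


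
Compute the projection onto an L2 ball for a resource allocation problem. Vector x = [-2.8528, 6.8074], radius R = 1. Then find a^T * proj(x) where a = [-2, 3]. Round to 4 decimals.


Step 1: Compute ||x|| (intermediates to 6 decimals).
||x|| = sqrt((-2.8528)^2 + 6.8074^2) = 7.381
Step 2: Project.
Since ||x|| > R, scale = R/||x|| = 1/7.381 = 0.135483, proj(x) = scale * x
proj(x) = [-0.386506, 0.922287]
Step 3: Dot product.
a^T * proj(x) = -2*(-0.386506) + 3*0.922287 = 3.5399


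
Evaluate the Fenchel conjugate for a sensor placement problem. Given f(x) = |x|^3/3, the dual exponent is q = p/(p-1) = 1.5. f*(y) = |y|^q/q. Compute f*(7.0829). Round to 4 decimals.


The conjugate exponent q satisfies 1/p + 1/q = 1.
p = 3, so q = 3/(3 - 1) = 1.5
|y|^q = 7.0829^1.5 = 18.8502
f*(7.0829) = 18.8502 / 1.5 = 12.5668


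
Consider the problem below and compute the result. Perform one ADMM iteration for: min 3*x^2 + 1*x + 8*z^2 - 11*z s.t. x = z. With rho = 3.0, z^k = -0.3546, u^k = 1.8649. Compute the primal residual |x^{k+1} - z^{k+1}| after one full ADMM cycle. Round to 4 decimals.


ADMM iteration with rho = 3.0, z^k = -0.3546, u^k = 1.8649
Step 1: x-update.
Minimize 3*x^2 + 1*x + (3.0/2)*(x + 0.3546 + 1.8649)^2
FOC: (2*3 + 3.0)*x = -1 + 3.0*(-0.3546 - 1.8649)
x^{k+1} = -0.8509
Step 2: z-update.
Minimize 8*z^2 - 11*z + (3.0/2)*(-0.8509 - z + 1.8649)^2
FOC: (2*8 + 3.0)*z = 11 + 3.0*(-0.8509 + 1.8649)
z^{k+1} = 0.739
Step 3: u-update.
u^{k+1} = 1.8649 - 0.8509 - 0.739 = 0.2749
Step 4: Primal residual = |-0.8509 - 0.739| = 1.59


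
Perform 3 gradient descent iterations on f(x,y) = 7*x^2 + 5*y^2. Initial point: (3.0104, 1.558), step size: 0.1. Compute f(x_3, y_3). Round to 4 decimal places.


Gradient descent on f(x,y) = 7*x^2 + 5*y^2.
Starting point: (3.0104, 1.558), alpha = 0.1
Step 1: grad_x = 2*7*3.0104 = 42.1456, grad_y = 2*5*1.558 = 15.58
  x_1 = 3.0104 - 0.1*42.1456 = -1.2042
  y_1 = 1.558 - 0.1*15.58 = 0.0
Step 2: grad_x = 2*7*-1.2042 = -16.8582, grad_y = 2*5*0.0 = 0.0
  x_2 = -1.2042 - 0.1*-16.8582 = 0.4817
  y_2 = 0.0 - 0.1*0.0 = 0.0
Step 3: grad_x = 2*7*0.4817 = 6.7433, grad_y = 2*5*0.0 = 0.0
  x_3 = 0.4817 - 0.1*6.7433 = -0.1927
  y_3 = 0.0 - 0.1*0.0 = 0.0
f(-0.1927, 0.0) = 7*(-0.1927)^2 + 5*0.0^2 = 0.2598


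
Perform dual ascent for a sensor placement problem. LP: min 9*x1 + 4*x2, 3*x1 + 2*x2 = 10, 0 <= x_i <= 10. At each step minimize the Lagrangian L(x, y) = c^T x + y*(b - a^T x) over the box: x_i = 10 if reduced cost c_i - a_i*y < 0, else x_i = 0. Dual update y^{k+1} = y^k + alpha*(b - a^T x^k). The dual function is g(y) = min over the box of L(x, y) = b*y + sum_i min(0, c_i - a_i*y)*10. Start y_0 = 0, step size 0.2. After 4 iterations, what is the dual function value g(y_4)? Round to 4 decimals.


Dual ascent for LP: min 9*x1 + 4*x2, 3*x1 + 2*x2 = 10, 0 <= x_i <= 10
Step 1: y^k = 0.0, reduced costs: (9.0, 4.0)
  x^k = (0.0, 0.0), subgradient = b - a^T x = 10.0
  y^{k+1} = 0.0 + 0.2*10.0 = 2.0
Step 2: y^k = 2.0, reduced costs: (3.0, 0.0)
  x^k = (0.0, 0.0), subgradient = b - a^T x = 10.0
  y^{k+1} = 2.0 + 0.2*10.0 = 4.0
Step 3: y^k = 4.0, reduced costs: (-3.0, -4.0)
  x^k = (10.0, 10.0), subgradient = b - a^T x = -40.0
  y^{k+1} = 4.0 + 0.2*-40.0 = -4.0
Step 4: y^k = -4.0, reduced costs: (21.0, 12.0)
  x^k = (0.0, 0.0), subgradient = b - a^T x = 10.0
  y^{k+1} = -4.0 + 0.2*10.0 = -2.0
Dual objective at y_4 = -2.0: reduced costs (15.0, 8.0), box minimizer x = (0.0, 0.0)
g(y_4) = b*y + (c1 - a1*y)*x1 + (c2 - a2*y)*x2 = 10*(-2.0) + 15.0*0.0 + 8.0*0.0 = -20.0 + 0.0 + 0.0 = -20.0
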